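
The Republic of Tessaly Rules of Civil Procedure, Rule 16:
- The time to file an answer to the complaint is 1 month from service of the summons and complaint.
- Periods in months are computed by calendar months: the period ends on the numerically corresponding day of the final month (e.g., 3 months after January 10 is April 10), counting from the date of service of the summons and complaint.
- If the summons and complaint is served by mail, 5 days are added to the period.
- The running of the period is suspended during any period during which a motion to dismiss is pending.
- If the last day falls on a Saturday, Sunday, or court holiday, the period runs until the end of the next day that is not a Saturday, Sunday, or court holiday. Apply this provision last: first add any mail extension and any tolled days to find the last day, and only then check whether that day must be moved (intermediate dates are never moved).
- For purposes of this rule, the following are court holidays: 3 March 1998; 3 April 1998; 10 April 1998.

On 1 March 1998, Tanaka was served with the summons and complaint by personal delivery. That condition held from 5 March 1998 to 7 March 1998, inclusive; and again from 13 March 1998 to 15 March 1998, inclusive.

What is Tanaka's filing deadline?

April 7, 1998

1 month after 1 March 1998 is April 1, 1998.
Service was not by mail, so no mail extension applies.
From March 5, 1998 through March 7, 1998 inclusive is 3 days; tolling adds 3 days: April 1, 1998 + 3 days = April 4, 1998.
From March 13, 1998 through March 15, 1998 inclusive is 3 days; tolling adds 3 days: April 4, 1998 + 3 days = April 7, 1998.
April 7, 1998 is a Tuesday and not a court holiday, so no extension applies.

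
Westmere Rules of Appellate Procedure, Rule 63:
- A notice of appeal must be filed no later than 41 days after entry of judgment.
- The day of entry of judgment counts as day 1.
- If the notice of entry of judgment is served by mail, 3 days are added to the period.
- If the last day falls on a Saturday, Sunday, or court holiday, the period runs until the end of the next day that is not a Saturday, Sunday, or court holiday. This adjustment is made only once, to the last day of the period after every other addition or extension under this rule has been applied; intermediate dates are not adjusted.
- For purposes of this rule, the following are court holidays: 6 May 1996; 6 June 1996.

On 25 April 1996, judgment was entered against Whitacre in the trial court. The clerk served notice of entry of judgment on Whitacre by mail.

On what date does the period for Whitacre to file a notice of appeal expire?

Counting 25 April 1996 as day 1, day 41 is June 4, 1996.
Service was by mail, adding 3 days: June 4, 1996 + 3 days = June 7, 1996.
June 7, 1996 is a Friday and not a court holiday, so no extension applies.

June 7, 1996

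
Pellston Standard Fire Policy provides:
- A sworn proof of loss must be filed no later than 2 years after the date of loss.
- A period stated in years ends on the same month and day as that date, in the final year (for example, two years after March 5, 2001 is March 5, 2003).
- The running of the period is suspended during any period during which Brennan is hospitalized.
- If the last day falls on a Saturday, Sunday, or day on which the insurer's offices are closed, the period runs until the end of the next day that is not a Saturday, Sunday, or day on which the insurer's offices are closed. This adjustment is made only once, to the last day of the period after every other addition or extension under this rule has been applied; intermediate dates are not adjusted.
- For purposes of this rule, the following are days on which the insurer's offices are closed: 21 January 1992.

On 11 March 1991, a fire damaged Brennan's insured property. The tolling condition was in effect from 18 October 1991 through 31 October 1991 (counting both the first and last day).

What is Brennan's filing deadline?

March 25, 1993

2 years after 11 March 1991 is March 11, 1993.
From October 18, 1991 through October 31, 1991 inclusive is 14 days; tolling adds 14 days: March 11, 1993 + 14 days = March 25, 1993.
March 25, 1993 is a Thursday and not a day on which the insurer's offices are closed, so no extension applies.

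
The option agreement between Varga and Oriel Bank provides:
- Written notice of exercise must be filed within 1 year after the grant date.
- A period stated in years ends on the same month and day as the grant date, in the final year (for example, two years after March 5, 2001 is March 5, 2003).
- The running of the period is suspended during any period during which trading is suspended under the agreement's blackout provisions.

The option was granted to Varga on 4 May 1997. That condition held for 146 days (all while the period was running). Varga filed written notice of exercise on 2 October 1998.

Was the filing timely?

No

1 year after 4 May 1997 is May 4, 1998.
Tolling adds 146 days: May 4, 1998 + 146 days = September 27, 1998.
The deadline is September 27, 1998; the filing on October 2, 1998 is after that date.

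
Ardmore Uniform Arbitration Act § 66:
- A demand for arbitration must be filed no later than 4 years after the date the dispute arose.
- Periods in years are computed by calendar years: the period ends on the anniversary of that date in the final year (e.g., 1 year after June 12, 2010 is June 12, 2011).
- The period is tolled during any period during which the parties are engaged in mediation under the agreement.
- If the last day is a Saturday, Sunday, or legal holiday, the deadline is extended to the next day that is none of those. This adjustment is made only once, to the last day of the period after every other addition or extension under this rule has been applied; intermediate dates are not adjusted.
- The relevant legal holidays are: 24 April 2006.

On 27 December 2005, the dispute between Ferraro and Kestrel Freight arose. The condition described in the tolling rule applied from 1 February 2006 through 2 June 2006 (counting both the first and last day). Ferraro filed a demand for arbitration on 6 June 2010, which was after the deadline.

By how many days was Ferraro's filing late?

39 days

4 years after 27 December 2005 is December 27, 2009.
From February 1, 2006 through June 2, 2006 inclusive is 122 days; tolling adds 122 days: December 27, 2009 + 122 days = April 28, 2010.
April 28, 2010 is a Wednesday and not a legal holiday, so no extension applies.
The deadline is April 28, 2010; from April 28, 2010 to June 6, 2010 is 39 days.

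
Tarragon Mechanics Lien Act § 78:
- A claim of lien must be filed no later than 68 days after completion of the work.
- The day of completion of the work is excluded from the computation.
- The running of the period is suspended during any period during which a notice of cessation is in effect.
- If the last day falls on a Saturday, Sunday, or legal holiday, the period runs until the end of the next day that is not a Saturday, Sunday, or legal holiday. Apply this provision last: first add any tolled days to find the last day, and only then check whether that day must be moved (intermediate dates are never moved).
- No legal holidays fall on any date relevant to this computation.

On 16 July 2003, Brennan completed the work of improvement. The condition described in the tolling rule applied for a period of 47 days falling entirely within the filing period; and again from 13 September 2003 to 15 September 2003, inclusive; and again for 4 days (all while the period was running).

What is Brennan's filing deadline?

November 17, 2003

68 days after 16 July 2003 is September 22, 2003.
Tolling adds 47 days: September 22, 2003 + 47 days = November 8, 2003.
From September 13, 2003 through September 15, 2003 inclusive is 3 days; tolling adds 3 days: November 8, 2003 + 3 days = November 11, 2003.
Tolling adds 4 days: November 11, 2003 + 4 days = November 15, 2003.
November 15, 2003 is Saturday; November 16, 2003 is Sunday. The next qualifying day is November 17, 2003.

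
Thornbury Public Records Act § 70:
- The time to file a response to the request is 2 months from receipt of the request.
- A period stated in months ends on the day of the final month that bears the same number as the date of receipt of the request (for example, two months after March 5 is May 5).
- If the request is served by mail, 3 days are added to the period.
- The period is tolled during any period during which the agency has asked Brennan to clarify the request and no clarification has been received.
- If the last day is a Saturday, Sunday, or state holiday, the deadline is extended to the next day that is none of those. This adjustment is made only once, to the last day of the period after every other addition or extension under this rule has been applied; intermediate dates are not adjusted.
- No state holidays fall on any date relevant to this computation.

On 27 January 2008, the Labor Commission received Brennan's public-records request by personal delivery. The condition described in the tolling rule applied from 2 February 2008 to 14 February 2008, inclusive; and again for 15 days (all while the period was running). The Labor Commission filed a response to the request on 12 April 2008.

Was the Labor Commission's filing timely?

2 months after 27 January 2008 is March 27, 2008.
Service was not by mail, so no mail extension applies.
From February 2, 2008 through February 14, 2008 inclusive is 13 days; tolling adds 13 days: March 27, 2008 + 13 days = April 9, 2008.
Tolling adds 15 days: April 9, 2008 + 15 days = April 24, 2008.
April 24, 2008 is a Thursday and not a state holiday, so no extension applies.
The deadline is April 24, 2008; the filing on April 12, 2008 is on or before that date.

Yes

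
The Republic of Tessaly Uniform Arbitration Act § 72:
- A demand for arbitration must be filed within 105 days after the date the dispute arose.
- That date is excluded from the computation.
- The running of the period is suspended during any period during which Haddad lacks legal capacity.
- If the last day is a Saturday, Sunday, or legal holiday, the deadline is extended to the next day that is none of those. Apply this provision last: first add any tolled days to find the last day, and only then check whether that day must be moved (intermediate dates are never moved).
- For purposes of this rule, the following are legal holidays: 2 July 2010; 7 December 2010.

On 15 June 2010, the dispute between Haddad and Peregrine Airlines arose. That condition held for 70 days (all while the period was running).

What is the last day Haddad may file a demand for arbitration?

105 days after 15 June 2010 is September 28, 2010.
Tolling adds 70 days: September 28, 2010 + 70 days = December 7, 2010.
December 7, 2010 is a listed holiday. The next qualifying day is December 8, 2010.

December 8, 2010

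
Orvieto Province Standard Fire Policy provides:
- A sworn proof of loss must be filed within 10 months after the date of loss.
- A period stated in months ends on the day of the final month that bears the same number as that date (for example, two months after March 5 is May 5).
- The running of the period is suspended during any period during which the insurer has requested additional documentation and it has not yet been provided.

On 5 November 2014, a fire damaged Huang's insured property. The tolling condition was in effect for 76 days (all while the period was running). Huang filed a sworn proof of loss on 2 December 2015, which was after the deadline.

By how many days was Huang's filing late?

10 months after 5 November 2014 is September 5, 2015.
Tolling adds 76 days: September 5, 2015 + 76 days = November 20, 2015.
The deadline is November 20, 2015; from November 20, 2015 to December 2, 2015 is 12 days.

12 days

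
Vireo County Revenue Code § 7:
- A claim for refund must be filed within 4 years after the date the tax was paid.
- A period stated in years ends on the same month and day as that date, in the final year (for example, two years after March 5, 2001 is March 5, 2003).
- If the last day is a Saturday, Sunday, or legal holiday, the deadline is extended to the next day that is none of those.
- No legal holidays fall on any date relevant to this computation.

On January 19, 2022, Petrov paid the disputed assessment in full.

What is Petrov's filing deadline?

January 19, 2026

4 years after January 19, 2022 is January 19, 2026.
January 19, 2026 is a Monday and not a legal holiday, so no extension applies.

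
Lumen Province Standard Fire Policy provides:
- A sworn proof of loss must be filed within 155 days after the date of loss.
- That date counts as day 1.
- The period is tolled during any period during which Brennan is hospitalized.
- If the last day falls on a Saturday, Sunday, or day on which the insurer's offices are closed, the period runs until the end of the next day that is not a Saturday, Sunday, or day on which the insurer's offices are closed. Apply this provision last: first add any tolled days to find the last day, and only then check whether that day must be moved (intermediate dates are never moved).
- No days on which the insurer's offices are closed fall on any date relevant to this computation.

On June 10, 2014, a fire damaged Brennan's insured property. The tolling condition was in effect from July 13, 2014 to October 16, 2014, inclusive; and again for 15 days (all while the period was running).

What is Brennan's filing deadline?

March 2, 2015

Counting June 10, 2014 as day 1, day 155 is November 11, 2014.
From July 13, 2014 through October 16, 2014 inclusive is 96 days; tolling adds 96 days: November 11, 2014 + 96 days = February 15, 2015.
Tolling adds 15 days: February 15, 2015 + 15 days = March 2, 2015.
March 2, 2015 is a Monday and not a day on which the insurer's offices are closed, so no extension applies.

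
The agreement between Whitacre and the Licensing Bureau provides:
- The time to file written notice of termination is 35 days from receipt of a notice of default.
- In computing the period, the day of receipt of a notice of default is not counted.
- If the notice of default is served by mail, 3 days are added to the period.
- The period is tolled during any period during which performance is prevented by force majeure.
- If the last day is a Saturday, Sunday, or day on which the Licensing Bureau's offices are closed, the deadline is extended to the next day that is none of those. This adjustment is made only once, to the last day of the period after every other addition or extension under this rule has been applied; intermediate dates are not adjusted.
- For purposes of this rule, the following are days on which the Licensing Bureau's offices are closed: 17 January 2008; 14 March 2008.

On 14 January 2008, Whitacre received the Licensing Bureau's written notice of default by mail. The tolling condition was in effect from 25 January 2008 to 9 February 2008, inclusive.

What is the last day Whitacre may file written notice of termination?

35 days after 14 January 2008 is February 18, 2008.
Service was by mail, adding 3 days: February 18, 2008 + 3 days = February 21, 2008.
From January 25, 2008 through February 9, 2008 inclusive is 16 days; tolling adds 16 days: February 21, 2008 + 16 days = March 8, 2008.
March 8, 2008 is Saturday; March 9, 2008 is Sunday. The next qualifying day is March 10, 2008.

March 10, 2008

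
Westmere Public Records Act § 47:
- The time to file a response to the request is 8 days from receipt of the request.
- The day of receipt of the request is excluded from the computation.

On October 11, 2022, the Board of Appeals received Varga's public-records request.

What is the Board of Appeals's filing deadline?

October 19, 2022

8 days after October 11, 2022 is October 19, 2022.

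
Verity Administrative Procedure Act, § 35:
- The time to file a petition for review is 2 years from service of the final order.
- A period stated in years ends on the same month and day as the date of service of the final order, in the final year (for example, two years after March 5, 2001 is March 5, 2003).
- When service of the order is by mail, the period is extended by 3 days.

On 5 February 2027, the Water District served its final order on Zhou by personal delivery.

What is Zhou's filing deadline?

February 5, 2029

2 years after 5 February 2027 is February 5, 2029.
Service was not by mail, so no mail extension applies.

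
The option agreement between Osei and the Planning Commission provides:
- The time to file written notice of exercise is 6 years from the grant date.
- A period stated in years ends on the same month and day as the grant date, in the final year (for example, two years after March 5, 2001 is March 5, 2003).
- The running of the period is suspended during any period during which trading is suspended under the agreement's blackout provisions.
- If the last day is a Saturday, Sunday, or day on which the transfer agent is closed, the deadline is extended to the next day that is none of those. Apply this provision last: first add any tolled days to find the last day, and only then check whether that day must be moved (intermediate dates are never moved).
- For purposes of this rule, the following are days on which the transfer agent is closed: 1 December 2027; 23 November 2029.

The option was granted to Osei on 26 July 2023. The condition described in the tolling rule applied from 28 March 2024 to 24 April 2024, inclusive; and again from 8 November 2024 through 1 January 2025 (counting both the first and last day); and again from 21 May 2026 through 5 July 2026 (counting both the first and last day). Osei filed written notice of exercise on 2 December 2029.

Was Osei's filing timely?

Yes

6 years after 26 July 2023 is July 26, 2029.
From March 28, 2024 through April 24, 2024 inclusive is 28 days; tolling adds 28 days: July 26, 2029 + 28 days = August 23, 2029.
From November 8, 2024 through January 1, 2025 inclusive is 55 days; tolling adds 55 days: August 23, 2029 + 55 days = October 17, 2029.
From May 21, 2026 through July 5, 2026 inclusive is 46 days; tolling adds 46 days: October 17, 2029 + 46 days = December 2, 2029.
December 2, 2029 is Sunday. The next qualifying day is December 3, 2029.
The deadline is December 3, 2029; the filing on December 2, 2029 is on or before that date.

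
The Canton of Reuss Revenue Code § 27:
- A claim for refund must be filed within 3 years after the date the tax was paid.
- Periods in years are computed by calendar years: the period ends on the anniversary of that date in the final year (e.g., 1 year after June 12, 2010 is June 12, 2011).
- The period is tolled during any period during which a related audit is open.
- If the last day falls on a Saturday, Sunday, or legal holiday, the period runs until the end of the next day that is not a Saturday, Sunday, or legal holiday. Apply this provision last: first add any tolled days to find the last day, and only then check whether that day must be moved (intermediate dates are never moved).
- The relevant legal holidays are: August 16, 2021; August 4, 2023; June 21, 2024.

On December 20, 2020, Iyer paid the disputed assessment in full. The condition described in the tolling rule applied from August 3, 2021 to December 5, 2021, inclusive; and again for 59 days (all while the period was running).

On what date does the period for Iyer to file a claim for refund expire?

3 years after December 20, 2020 is December 20, 2023.
From August 3, 2021 through December 5, 2021 inclusive is 125 days; tolling adds 125 days: December 20, 2023 + 125 days = April 23, 2024.
Tolling adds 59 days: April 23, 2024 + 59 days = June 21, 2024.
June 21, 2024 is a listed holiday; June 22, 2024 is Saturday; June 23, 2024 is Sunday. The next qualifying day is June 24, 2024.

June 24, 2024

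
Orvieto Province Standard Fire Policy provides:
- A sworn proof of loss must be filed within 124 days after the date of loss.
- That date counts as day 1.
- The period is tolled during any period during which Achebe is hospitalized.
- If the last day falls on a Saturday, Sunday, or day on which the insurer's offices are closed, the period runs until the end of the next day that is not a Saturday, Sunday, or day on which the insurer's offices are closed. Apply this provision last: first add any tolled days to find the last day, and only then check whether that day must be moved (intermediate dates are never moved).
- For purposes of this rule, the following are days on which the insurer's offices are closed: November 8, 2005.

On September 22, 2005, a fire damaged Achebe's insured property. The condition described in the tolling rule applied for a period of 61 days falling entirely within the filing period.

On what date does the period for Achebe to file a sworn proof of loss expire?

March 27, 2006

Counting September 22, 2005 as day 1, day 124 is January 23, 2006.
Tolling adds 61 days: January 23, 2006 + 61 days = March 25, 2006.
March 25, 2006 is Saturday; March 26, 2006 is Sunday. The next qualifying day is March 27, 2006.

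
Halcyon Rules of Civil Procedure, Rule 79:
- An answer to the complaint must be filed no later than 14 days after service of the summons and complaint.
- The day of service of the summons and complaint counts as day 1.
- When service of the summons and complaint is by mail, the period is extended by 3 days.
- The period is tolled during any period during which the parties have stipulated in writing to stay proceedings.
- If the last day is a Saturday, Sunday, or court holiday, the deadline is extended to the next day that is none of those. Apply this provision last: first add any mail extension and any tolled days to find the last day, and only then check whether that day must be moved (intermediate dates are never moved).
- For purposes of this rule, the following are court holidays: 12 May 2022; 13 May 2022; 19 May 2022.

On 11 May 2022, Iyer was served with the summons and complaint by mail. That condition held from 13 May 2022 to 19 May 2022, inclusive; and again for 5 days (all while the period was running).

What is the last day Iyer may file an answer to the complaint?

June 8, 2022

Counting 11 May 2022 as day 1, day 14 is May 24, 2022.
Service was by mail, adding 3 days: May 24, 2022 + 3 days = May 27, 2022.
From May 13, 2022 through May 19, 2022 inclusive is 7 days; tolling adds 7 days: May 27, 2022 + 7 days = June 3, 2022.
Tolling adds 5 days: June 3, 2022 + 5 days = June 8, 2022.
June 8, 2022 is a Wednesday and not a court holiday, so no extension applies.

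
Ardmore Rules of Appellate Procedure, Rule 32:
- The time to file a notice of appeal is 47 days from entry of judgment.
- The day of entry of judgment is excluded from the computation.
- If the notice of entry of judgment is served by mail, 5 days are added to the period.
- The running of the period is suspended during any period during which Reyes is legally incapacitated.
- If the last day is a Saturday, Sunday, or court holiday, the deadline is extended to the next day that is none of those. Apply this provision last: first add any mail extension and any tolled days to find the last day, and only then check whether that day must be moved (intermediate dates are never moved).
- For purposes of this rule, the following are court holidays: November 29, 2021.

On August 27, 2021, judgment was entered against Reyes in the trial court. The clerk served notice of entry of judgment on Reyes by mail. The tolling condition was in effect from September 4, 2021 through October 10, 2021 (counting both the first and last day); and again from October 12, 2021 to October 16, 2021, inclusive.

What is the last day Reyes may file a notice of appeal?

47 days after August 27, 2021 is October 13, 2021.
Service was by mail, adding 5 days: October 13, 2021 + 5 days = October 18, 2021.
From September 4, 2021 through October 10, 2021 inclusive is 37 days; tolling adds 37 days: October 18, 2021 + 37 days = November 24, 2021.
From October 12, 2021 through October 16, 2021 inclusive is 5 days; tolling adds 5 days: November 24, 2021 + 5 days = November 29, 2021.
November 29, 2021 is a listed holiday. The next qualifying day is November 30, 2021.

November 30, 2021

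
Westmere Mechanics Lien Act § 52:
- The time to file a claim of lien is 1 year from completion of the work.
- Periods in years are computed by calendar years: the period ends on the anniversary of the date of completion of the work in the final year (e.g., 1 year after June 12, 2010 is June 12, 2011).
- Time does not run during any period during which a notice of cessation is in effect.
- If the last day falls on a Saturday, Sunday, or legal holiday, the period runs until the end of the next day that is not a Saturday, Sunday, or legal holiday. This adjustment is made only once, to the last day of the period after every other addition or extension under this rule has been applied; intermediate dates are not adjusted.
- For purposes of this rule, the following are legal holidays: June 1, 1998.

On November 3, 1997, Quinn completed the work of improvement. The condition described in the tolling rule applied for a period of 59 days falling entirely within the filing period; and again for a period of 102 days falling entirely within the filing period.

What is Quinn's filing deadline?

April 13, 1999

1 year after November 3, 1997 is November 3, 1998.
Tolling adds 59 days: November 3, 1998 + 59 days = January 1, 1999.
Tolling adds 102 days: January 1, 1999 + 102 days = April 13, 1999.
April 13, 1999 is a Tuesday and not a legal holiday, so no extension applies.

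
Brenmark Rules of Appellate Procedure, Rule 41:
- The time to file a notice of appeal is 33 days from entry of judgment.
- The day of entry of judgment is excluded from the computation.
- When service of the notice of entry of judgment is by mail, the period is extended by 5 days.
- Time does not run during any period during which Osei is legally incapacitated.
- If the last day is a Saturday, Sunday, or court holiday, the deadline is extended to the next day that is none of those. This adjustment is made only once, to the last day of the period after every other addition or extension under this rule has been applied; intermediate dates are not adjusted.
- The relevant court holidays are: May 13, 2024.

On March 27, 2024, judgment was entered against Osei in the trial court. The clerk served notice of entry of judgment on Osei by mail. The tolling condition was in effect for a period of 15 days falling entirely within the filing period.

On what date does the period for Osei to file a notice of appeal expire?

33 days after March 27, 2024 is April 29, 2024.
Service was by mail, adding 5 days: April 29, 2024 + 5 days = May 4, 2024.
Tolling adds 15 days: May 4, 2024 + 15 days = May 19, 2024.
May 19, 2024 is Sunday. The next qualifying day is May 20, 2024.

May 20, 2024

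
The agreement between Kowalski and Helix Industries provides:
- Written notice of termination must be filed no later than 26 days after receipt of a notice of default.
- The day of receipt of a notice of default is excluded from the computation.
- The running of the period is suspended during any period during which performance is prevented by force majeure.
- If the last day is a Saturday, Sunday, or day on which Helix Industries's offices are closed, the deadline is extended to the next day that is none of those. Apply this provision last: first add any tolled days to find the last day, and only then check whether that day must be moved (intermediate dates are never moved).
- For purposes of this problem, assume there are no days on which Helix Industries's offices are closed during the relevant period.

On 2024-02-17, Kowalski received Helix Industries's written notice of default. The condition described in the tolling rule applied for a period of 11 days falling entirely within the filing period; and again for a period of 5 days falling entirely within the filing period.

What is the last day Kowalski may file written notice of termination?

April 1, 2024

26 days after 2024-02-17 is March 14, 2024.
Tolling adds 11 days: March 14, 2024 + 11 days = March 25, 2024.
Tolling adds 5 days: March 25, 2024 + 5 days = March 30, 2024.
March 30, 2024 is Saturday; March 31, 2024 is Sunday. The next qualifying day is April 1, 2024.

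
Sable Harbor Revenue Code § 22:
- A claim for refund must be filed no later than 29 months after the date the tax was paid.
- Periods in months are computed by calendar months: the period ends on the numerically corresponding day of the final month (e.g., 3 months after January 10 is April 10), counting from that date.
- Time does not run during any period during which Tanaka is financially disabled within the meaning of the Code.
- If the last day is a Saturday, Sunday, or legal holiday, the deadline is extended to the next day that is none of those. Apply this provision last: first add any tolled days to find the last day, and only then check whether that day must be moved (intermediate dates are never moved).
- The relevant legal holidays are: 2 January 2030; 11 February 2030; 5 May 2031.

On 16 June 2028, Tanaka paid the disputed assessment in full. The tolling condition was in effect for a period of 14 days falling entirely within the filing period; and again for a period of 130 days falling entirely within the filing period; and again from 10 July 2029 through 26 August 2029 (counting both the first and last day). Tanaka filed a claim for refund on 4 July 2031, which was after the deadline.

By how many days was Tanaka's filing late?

29 months after 16 June 2028 is November 16, 2030.
Tolling adds 14 days: November 16, 2030 + 14 days = November 30, 2030.
Tolling adds 130 days: November 30, 2030 + 130 days = April 9, 2031.
From July 10, 2029 through August 26, 2029 inclusive is 48 days; tolling adds 48 days: April 9, 2031 + 48 days = May 27, 2031.
May 27, 2031 is a Tuesday and not a legal holiday, so no extension applies.
The deadline is May 27, 2031; from May 27, 2031 to July 4, 2031 is 38 days.

38 days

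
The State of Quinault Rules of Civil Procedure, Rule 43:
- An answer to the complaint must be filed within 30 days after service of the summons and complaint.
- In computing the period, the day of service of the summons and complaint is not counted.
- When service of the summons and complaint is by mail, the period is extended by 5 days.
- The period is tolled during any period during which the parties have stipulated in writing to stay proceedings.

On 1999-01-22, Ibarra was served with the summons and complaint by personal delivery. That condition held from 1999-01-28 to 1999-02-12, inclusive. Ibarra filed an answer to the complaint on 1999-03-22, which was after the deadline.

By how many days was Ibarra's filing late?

13 days

30 days after 1999-01-22 is February 21, 1999.
Service was not by mail, so no mail extension applies.
From January 28, 1999 through February 12, 1999 inclusive is 16 days; tolling adds 16 days: February 21, 1999 + 16 days = March 9, 1999.
The deadline is March 9, 1999; from March 9, 1999 to March 22, 1999 is 13 days.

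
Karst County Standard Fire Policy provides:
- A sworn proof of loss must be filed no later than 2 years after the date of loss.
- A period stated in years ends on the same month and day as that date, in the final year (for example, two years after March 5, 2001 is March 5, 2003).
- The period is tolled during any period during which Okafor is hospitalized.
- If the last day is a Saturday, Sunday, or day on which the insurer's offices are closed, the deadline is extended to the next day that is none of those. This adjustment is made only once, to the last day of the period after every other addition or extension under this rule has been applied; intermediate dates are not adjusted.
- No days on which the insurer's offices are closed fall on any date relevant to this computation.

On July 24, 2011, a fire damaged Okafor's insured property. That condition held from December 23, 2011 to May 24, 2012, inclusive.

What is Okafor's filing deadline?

December 25, 2013

2 years after July 24, 2011 is July 24, 2013.
From December 23, 2011 through May 24, 2012 inclusive is 154 days; tolling adds 154 days: July 24, 2013 + 154 days = December 25, 2013.
December 25, 2013 is a Wednesday and not a day on which the insurer's offices are closed, so no extension applies.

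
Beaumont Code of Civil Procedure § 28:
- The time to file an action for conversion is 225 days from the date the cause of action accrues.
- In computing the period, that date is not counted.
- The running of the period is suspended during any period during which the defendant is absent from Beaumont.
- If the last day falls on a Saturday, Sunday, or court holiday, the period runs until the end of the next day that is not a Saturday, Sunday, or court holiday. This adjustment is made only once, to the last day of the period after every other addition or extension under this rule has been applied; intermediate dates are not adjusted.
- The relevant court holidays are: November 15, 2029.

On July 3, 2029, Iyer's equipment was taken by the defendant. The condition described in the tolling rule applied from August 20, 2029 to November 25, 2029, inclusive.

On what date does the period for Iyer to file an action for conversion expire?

May 22, 2030

225 days after July 3, 2029 is February 13, 2030.
From August 20, 2029 through November 25, 2029 inclusive is 98 days; tolling adds 98 days: February 13, 2030 + 98 days = May 22, 2030.
May 22, 2030 is a Wednesday and not a court holiday, so no extension applies.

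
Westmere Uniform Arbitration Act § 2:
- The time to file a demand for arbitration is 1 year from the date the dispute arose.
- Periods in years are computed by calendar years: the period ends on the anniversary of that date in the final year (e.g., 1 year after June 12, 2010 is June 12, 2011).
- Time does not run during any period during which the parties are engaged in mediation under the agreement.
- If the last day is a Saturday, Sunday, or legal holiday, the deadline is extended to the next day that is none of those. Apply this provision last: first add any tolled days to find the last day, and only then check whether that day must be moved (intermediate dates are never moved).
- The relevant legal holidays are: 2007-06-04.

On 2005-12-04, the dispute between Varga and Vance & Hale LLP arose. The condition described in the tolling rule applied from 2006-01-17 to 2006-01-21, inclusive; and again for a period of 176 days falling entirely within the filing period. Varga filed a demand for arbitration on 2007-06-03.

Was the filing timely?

Yes

1 year after 2005-12-04 is December 4, 2006.
From January 17, 2006 through January 21, 2006 inclusive is 5 days; tolling adds 5 days: December 4, 2006 + 5 days = December 9, 2006.
Tolling adds 176 days: December 9, 2006 + 176 days = June 3, 2007.
June 3, 2007 is Sunday; June 4, 2007 is a listed holiday. The next qualifying day is June 5, 2007.
The deadline is June 5, 2007; the filing on June 3, 2007 is on or before that date.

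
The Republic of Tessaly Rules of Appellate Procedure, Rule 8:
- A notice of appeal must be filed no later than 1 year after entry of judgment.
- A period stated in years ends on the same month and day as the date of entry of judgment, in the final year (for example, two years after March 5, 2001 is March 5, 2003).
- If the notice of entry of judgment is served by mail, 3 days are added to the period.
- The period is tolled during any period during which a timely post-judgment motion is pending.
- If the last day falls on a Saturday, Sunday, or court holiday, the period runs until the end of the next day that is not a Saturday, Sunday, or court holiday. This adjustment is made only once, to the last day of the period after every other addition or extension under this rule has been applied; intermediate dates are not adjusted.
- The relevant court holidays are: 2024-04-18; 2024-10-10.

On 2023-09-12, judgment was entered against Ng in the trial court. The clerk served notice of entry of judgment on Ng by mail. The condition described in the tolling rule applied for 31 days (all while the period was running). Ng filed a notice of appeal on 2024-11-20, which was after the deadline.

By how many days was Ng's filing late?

35 days

1 year after 2023-09-12 is September 12, 2024.
Service was by mail, adding 3 days: September 12, 2024 + 3 days = September 15, 2024.
Tolling adds 31 days: September 15, 2024 + 31 days = October 16, 2024.
October 16, 2024 is a Wednesday and not a court holiday, so no extension applies.
The deadline is October 16, 2024; from October 16, 2024 to November 20, 2024 is 35 days.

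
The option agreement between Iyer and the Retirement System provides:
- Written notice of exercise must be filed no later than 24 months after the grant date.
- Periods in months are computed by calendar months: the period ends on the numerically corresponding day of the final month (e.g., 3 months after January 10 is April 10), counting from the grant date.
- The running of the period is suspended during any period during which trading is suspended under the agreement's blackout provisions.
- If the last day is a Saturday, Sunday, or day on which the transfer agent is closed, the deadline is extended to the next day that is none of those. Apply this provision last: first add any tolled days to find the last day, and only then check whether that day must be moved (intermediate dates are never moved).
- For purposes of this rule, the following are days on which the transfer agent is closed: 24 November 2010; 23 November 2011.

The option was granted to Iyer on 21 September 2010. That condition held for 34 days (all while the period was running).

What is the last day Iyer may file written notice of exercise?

October 25, 2012

24 months after 21 September 2010 is September 21, 2012.
Tolling adds 34 days: September 21, 2012 + 34 days = October 25, 2012.
October 25, 2012 is a Thursday and not a day on which the transfer agent is closed, so no extension applies.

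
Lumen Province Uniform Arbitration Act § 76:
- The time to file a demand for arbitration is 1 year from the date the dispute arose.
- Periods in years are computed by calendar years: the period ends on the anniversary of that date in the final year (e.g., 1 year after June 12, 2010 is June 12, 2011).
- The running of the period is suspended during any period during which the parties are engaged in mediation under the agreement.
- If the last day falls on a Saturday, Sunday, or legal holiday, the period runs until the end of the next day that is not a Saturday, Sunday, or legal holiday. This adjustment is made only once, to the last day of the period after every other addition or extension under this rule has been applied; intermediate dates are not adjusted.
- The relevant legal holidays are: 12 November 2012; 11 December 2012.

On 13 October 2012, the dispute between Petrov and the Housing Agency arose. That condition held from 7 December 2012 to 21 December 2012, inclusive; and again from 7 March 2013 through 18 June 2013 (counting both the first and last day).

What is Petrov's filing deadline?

1 year after 13 October 2012 is October 13, 2013.
From December 7, 2012 through December 21, 2012 inclusive is 15 days; tolling adds 15 days: October 13, 2013 + 15 days = October 28, 2013.
From March 7, 2013 through June 18, 2013 inclusive is 104 days; tolling adds 104 days: October 28, 2013 + 104 days = February 9, 2014.
February 9, 2014 is Sunday. The next qualifying day is February 10, 2014.

February 10, 2014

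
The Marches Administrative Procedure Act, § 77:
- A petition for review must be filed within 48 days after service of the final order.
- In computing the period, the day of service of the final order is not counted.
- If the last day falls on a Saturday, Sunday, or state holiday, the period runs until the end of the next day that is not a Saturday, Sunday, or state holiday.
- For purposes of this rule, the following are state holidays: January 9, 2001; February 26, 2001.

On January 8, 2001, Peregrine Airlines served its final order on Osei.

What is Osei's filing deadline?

February 27, 2001

48 days after January 8, 2001 is February 25, 2001.
February 25, 2001 is Sunday; February 26, 2001 is a listed holiday. The next qualifying day is February 27, 2001.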